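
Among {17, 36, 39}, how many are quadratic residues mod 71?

(17/71) = -1 → non-residue.
(36/71) = +1 → QR.
(39/71) = -1 → non-residue.
Total quadratic residues among the 3: 1.

1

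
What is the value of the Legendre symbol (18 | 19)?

-1

Euler's criterion: (18/19) ≡ 18^9 (mod 19).
18^2 ≡ 1 (mod 19)
18^4 ≡ 1 (mod 19)
18^8 ≡ 1 (mod 19)
18^9 = 18^(8+1) ≡ 18 (mod 19).
Result is 18 ≡ −1, so (18/19) = −1.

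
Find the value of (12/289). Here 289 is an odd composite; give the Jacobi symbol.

Pull out 2^2: since 289 ≡ 1 (mod 8), (2/289) = +1, so (2/289)^2 = +1.
Reciprocity: 3 ≡ 3 and 289 ≡ 1 (mod 4), so (3/289) = +(289/3).
Reduce top mod 3: now compute (1/3).
Reached (1/3) = 1. Collecting the sign flips along the way, the symbol is +1.

1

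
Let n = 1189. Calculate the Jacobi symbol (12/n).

1

Pull out 2^2: since 1189 ≡ 5 (mod 8), (2/1189) = -1, so (2/1189)^2 = +1.
Reciprocity: 3 ≡ 3 and 1189 ≡ 1 (mod 4), so (3/1189) = +(1189/3).
Reduce top mod 3: now compute (1/3).
Reached (1/3) = 1. Collecting the sign flips along the way, the symbol is +1.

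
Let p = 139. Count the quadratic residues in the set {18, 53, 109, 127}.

1

(18/139) = -1 → non-residue.
(53/139) = -1 → non-residue.
(109/139) = -1 → non-residue.
(127/139) = +1 → QR.
Total quadratic residues among the 4: 1.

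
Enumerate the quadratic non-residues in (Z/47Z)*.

5, 10, 11, 13, 15, 19, 20, 22, 23, 26, 29, 30, 31, 33, 35, 38, 39, 40, 41, 43, 44, 45, 46

Square k = 1,…,23 (k and 47−k give the same square):
1²=1, 2²=4, 3²=9, 4²=16, 5²=25, 6²=36, 7²≡2, 8²≡17, 9²≡34, 10²≡6, 11²≡27, 12²≡3, 13²≡28, 14²≡8, 15²≡37, 16²≡21, 17²≡7, 18²≡42, 19²≡32, 20²≡24, 21²≡18, 22²≡14, 23²≡12 (mod 47).
The residues are {1, 2, 3, 4, 6, 7, 8, 9, 12, 14, 16, 17, 18, 21, 24, 25, 27, 28, 32, 34, 36, 37, 42}; the non-residues are the remaining 23 nonzero classes.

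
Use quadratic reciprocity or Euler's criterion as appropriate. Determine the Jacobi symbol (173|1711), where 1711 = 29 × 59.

-1

Reciprocity: 173 ≡ 1 and 1711 ≡ 3 (mod 4), so (173/1711) = +(1711/173).
Reduce top mod 173: now compute (154/173).
Pull out 2: since 173 ≡ 5 (mod 8), (2/173) = -1.
Reciprocity: 77 ≡ 1 and 173 ≡ 1 (mod 4), so (77/173) = +(173/77).
Reduce top mod 77: now compute (19/77).
Reciprocity: 19 ≡ 3 and 77 ≡ 1 (mod 4), so (19/77) = +(77/19).
Reduce top mod 19: now compute (1/19).
Reached (1/19) = 1. Collecting the sign flips along the way, the symbol is -1.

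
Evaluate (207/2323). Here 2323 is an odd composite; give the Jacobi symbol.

0

Reciprocity: 207 ≡ 3 and 2323 ≡ 3 (mod 4), so (207/2323) = −(2323/207).
Reduce top mod 207: now compute (46/207).
Pull out 2: since 207 ≡ 7 (mod 8), (2/207) = +1.
Reciprocity: 23 ≡ 3 and 207 ≡ 3 (mod 4), so (23/207) = −(207/23).
Reduce top mod 23: now compute (0/23).
Top reduces to 0: gcd > 1, so the symbol is 0.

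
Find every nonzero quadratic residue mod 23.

1,2,3,4,6,8,9,12,13,16,18

Square k = 1,…,11 (k and 23−k give the same square):
1²=1, 2²=4, 3²=9, 4²=16, 5²≡2, 6²≡13, 7²≡3, 8²≡18, 9²≡12, 10²≡8, 11²≡6 (mod 23).
So the quadratic residues mod 23 are {1, 2, 3, 4, 6, 8, 9, 12, 13, 16, 18}.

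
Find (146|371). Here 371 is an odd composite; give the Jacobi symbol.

Pull out 2: since 371 ≡ 3 (mod 8), (2/371) = -1.
Reciprocity: 73 ≡ 1 and 371 ≡ 3 (mod 4), so (73/371) = +(371/73).
Reduce top mod 73: now compute (6/73).
Pull out 2: since 73 ≡ 1 (mod 8), (2/73) = +1.
Reciprocity: 3 ≡ 3 and 73 ≡ 1 (mod 4), so (3/73) = +(73/3).
Reduce top mod 3: now compute (1/3).
Reached (1/3) = 1. Collecting the sign flips along the way, the symbol is -1.

-1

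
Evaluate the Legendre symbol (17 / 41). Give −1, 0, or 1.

Reciprocity: 17 ≡ 1 and 41 ≡ 1 (mod 4), so (17/41) = +(41/17).
Reduce top mod 17: now compute (7/17).
Reciprocity: 7 ≡ 3 and 17 ≡ 1 (mod 4), so (7/17) = +(17/7).
Reduce top mod 7: now compute (3/7).
Reciprocity: 3 ≡ 3 and 7 ≡ 3 (mod 4), so (3/7) = −(7/3).
Reduce top mod 3: now compute (1/3).
Reached (1/3) = 1. Collecting the sign flips along the way, the symbol is -1.

-1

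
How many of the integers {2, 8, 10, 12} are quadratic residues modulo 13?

(2/13) = -1 → non-residue.
(8/13) = -1 → non-residue.
(10/13) = +1 → QR.
(12/13) = +1 → QR.
Total quadratic residues among the 4: 2.

2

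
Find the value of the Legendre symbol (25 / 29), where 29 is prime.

1

Euler's criterion: (25/29) ≡ 25^14 (mod 29).
25^2 ≡ 16 (mod 29)
25^4 ≡ 24 (mod 29)
25^8 ≡ 25 (mod 29)
25^14 = 25^(8+4+2) ≡ 1 (mod 29).
Result is 1, so (25/29) = 1.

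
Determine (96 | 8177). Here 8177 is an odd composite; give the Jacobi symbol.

-1

Pull out 2^5: since 8177 ≡ 1 (mod 8), (2/8177) = +1, so (2/8177)^5 = +1.
Reciprocity: 3 ≡ 3 and 8177 ≡ 1 (mod 4), so (3/8177) = +(8177/3).
Reduce top mod 3: now compute (2/3).
Pull out 2: since 3 ≡ 3 (mod 8), (2/3) = -1.
Reached (1/3) = 1. Collecting the sign flips along the way, the symbol is -1.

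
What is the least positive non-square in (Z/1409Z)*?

3

(2/1409) = +1, so 2 is a residue.
(3/1409) = −1, so 3 is the smallest positive non-residue mod 1409.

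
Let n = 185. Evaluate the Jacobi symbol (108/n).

Pull out 2^2: since 185 ≡ 1 (mod 8), (2/185) = +1, so (2/185)^2 = +1.
Reciprocity: 27 ≡ 3 and 185 ≡ 1 (mod 4), so (27/185) = +(185/27).
Reduce top mod 27: now compute (23/27).
Reciprocity: 23 ≡ 3 and 27 ≡ 3 (mod 4), so (23/27) = −(27/23).
Reduce top mod 23: now compute (4/23).
Pull out 2^2: since 23 ≡ 7 (mod 8), (2/23) = +1, so (2/23)^2 = +1.
Reached (1/23) = 1. Collecting the sign flips along the way, the symbol is -1.

-1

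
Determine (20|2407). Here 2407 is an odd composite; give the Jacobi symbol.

-1

Pull out 2^2: since 2407 ≡ 7 (mod 8), (2/2407) = +1, so (2/2407)^2 = +1.
Reciprocity: 5 ≡ 1 and 2407 ≡ 3 (mod 4), so (5/2407) = +(2407/5).
Reduce top mod 5: now compute (2/5).
Pull out 2: since 5 ≡ 5 (mod 8), (2/5) = -1.
Reached (1/5) = 1. Collecting the sign flips along the way, the symbol is -1.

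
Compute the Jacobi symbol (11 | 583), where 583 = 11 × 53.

0

Reciprocity: 11 ≡ 3 and 583 ≡ 3 (mod 4), so (11/583) = −(583/11).
Reduce top mod 11: now compute (0/11).
Top reduces to 0: gcd > 1, so the symbol is 0.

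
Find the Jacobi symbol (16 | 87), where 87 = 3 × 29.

1

Pull out 2^4: since 87 ≡ 7 (mod 8), (2/87) = +1, so (2/87)^4 = +1.
Reached (1/87) = 1. Collecting the sign flips along the way, the symbol is +1.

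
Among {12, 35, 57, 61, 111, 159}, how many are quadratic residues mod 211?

0

(12/211) = -1 → non-residue.
(35/211) = -1 → non-residue.
(57/211) = -1 → non-residue.
(61/211) = -1 → non-residue.
(111/211) = -1 → non-residue.
(159/211) = -1 → non-residue.
Total quadratic residues among the 6: 0.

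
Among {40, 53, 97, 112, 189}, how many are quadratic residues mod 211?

(40/211) = -1 → non-residue.
(53/211) = +1 → QR.
(97/211) = -1 → non-residue.
(112/211) = -1 → non-residue.
(189/211) = +1 → QR.
Total quadratic residues among the 5: 2.

2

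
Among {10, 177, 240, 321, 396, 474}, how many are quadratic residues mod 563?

(10/563) = +1 → QR.
(177/563) = +1 → QR.
(240/563) = -1 → non-residue.
(321/563) = +1 → QR.
(396/563) = +1 → QR.
(474/563) = +1 → QR.
Total quadratic residues among the 6: 5.

5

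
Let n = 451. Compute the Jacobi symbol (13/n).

1

Reciprocity: 13 ≡ 1 and 451 ≡ 3 (mod 4), so (13/451) = +(451/13).
Reduce top mod 13: now compute (9/13).
Reciprocity: 9 ≡ 1 and 13 ≡ 1 (mod 4), so (9/13) = +(13/9).
Reduce top mod 9: now compute (4/9).
Pull out 2^2: since 9 ≡ 1 (mod 8), (2/9) = +1, so (2/9)^2 = +1.
Reached (1/9) = 1. Collecting the sign flips along the way, the symbol is +1.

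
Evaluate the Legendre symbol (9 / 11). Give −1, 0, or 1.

1

Reciprocity: 9 ≡ 1 and 11 ≡ 3 (mod 4), so (9/11) = +(11/9).
Reduce top mod 9: now compute (2/9).
Pull out 2: since 9 ≡ 1 (mod 8), (2/9) = +1.
Reached (1/9) = 1. Collecting the sign flips along the way, the symbol is +1.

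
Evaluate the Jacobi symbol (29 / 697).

Reciprocity: 29 ≡ 1 and 697 ≡ 1 (mod 4), so (29/697) = +(697/29).
Reduce top mod 29: now compute (1/29).
Reached (1/29) = 1. Collecting the sign flips along the way, the symbol is +1.

1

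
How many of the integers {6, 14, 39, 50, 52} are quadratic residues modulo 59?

0

(6/59) = -1 → non-residue.
(14/59) = -1 → non-residue.
(39/59) = -1 → non-residue.
(50/59) = -1 → non-residue.
(52/59) = -1 → non-residue.
Total quadratic residues among the 5: 0.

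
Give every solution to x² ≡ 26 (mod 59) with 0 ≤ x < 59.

Since 59 ≡ 3 (mod 4), a square root of 26 is 26^((59+1)/4) = 26^15 mod 59.
Repeated squaring: 26^2≡27, 26^4≡21, 26^8≡28 (mod 59).
26^15 = 26^(8+4+2+1) ≡ 12 (mod 59).
Check: 12² = 144 ≡ 26 (mod 59). The two roots are 12 and 47.

12, 47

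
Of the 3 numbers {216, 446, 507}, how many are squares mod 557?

2

(216/557) = +1 → QR.
(446/557) = +1 → QR.
(507/557) = -1 → non-residue.
Total quadratic residues among the 3: 2.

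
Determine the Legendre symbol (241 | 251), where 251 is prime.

1

Euler's criterion: (241/251) ≡ 241^125 (mod 251).
241^2 ≡ 100 (mod 251)
241^4 ≡ 211 (mod 251)
241^8 ≡ 94 (mod 251)
241^16 ≡ 51 (mod 251)
241^32 ≡ 91 (mod 251)
241^64 ≡ 249 (mod 251)
241^125 = 241^(64+32+16+8+4+1) ≡ 1 (mod 251).
Result is 1, so (241/251) = 1.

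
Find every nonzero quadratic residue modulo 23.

Square k = 1,…,11 (k and 23−k give the same square):
1²=1, 2²=4, 3²=9, 4²=16, 5²≡2, 6²≡13, 7²≡3, 8²≡18, 9²≡12, 10²≡8, 11²≡6 (mod 23).
So the quadratic residues mod 23 are {1, 2, 3, 4, 6, 8, 9, 12, 13, 16, 18}.

1, 2, 3, 4, 6, 8, 9, 12, 13, 16, 18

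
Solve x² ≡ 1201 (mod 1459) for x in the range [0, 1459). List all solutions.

574, 885

Since 1459 ≡ 3 (mod 4), a square root of 1201 is 1201^((1459+1)/4) = 1201^365 mod 1459.
Repeated squaring: 1201^2≡909, 1201^4≡487, 1201^8≡811, 1201^16≡1171, 1201^32≡1240, 1201^64≡1273, 1201^128≡1039, 1201^256≡1320 (mod 1459).
1201^365 = 1201^(256+64+32+8+4+1) ≡ 574 (mod 1459).
Check: 574² = 329476 ≡ 1201 (mod 1459). The two roots are 574 and 885.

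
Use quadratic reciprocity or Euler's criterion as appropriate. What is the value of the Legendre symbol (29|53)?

Reciprocity: 29 ≡ 1 and 53 ≡ 1 (mod 4), so (29/53) = +(53/29).
Reduce top mod 29: now compute (24/29).
Pull out 2^3: since 29 ≡ 5 (mod 8), (2/29) = -1, so (2/29)^3 = -1.
Reciprocity: 3 ≡ 3 and 29 ≡ 1 (mod 4), so (3/29) = +(29/3).
Reduce top mod 3: now compute (2/3).
Pull out 2: since 3 ≡ 3 (mod 8), (2/3) = -1.
Reached (1/3) = 1. Collecting the sign flips along the way, the symbol is +1.

1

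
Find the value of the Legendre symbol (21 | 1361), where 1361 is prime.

Reciprocity: 21 ≡ 1 and 1361 ≡ 1 (mod 4), so (21/1361) = +(1361/21).
Reduce top mod 21: now compute (17/21).
Reciprocity: 17 ≡ 1 and 21 ≡ 1 (mod 4), so (17/21) = +(21/17).
Reduce top mod 17: now compute (4/17).
Pull out 2^2: since 17 ≡ 1 (mod 8), (2/17) = +1, so (2/17)^2 = +1.
Reached (1/17) = 1. Collecting the sign flips along the way, the symbol is +1.

1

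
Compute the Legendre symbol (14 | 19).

-1

Euler's criterion: (14/19) ≡ 14^9 (mod 19).
14^2 ≡ 6 (mod 19)
14^4 ≡ 17 (mod 19)
14^8 ≡ 4 (mod 19)
14^9 = 14^(8+1) ≡ 18 (mod 19).
Result is 18 ≡ −1, so (14/19) = −1.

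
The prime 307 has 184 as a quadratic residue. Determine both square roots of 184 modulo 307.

Since 307 ≡ 3 (mod 4), a square root of 184 is 184^((307+1)/4) = 184^77 mod 307.
Repeated squaring: 184^2≡86, 184^4≡28, 184^8≡170, 184^16≡42, 184^32≡229, 184^64≡251 (mod 307).
184^77 = 184^(64+8+4+1) ≡ 201 (mod 307).
Check: 201² = 40401 ≡ 184 (mod 307). The two roots are 106 and 201.

106, 201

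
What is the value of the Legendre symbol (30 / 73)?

-1

Pull out 2: since 73 ≡ 1 (mod 8), (2/73) = +1.
Reciprocity: 15 ≡ 3 and 73 ≡ 1 (mod 4), so (15/73) = +(73/15).
Reduce top mod 15: now compute (13/15).
Reciprocity: 13 ≡ 1 and 15 ≡ 3 (mod 4), so (13/15) = +(15/13).
Reduce top mod 13: now compute (2/13).
Pull out 2: since 13 ≡ 5 (mod 8), (2/13) = -1.
Reached (1/13) = 1. Collecting the sign flips along the way, the symbol is -1.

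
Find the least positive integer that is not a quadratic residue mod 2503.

3

(2/2503) = +1, so 2 is a residue.
(3/2503) = −1, so 3 is the smallest positive non-residue mod 2503.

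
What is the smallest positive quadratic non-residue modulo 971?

(2/971) = −1, so 2 is the smallest positive non-residue mod 971.

2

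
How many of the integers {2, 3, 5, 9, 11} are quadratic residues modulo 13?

2

(2/13) = -1 → non-residue.
(3/13) = +1 → QR.
(5/13) = -1 → non-residue.
(9/13) = +1 → QR.
(11/13) = -1 → non-residue.
Total quadratic residues among the 5: 2.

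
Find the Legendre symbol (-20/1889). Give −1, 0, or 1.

1

First reduce: -20 ≡ 1869 (mod 1889).
Reciprocity: 1869 ≡ 1 and 1889 ≡ 1 (mod 4), so (1869/1889) = +(1889/1869).
Reduce top mod 1869: now compute (20/1869).
Pull out 2^2: since 1869 ≡ 5 (mod 8), (2/1869) = -1, so (2/1869)^2 = +1.
Reciprocity: 5 ≡ 1 and 1869 ≡ 1 (mod 4), so (5/1869) = +(1869/5).
Reduce top mod 5: now compute (4/5).
Pull out 2^2: since 5 ≡ 5 (mod 8), (2/5) = -1, so (2/5)^2 = +1.
Reached (1/5) = 1. Collecting the sign flips along the way, the symbol is +1.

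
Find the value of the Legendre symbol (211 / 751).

Euler's criterion: (211/751) ≡ 211^375 (mod 751).
211^2 ≡ 212 (mod 751)
211^4 ≡ 635 (mod 751)
211^8 ≡ 689 (mod 751)
211^16 ≡ 89 (mod 751)
211^32 ≡ 411 (mod 751)
211^64 ≡ 697 (mod 751)
211^128 ≡ 663 (mod 751)
211^256 ≡ 234 (mod 751)
211^375 = 211^(256+64+32+16+4+2+1) ≡ 1 (mod 751).
Result is 1, so (211/751) = 1.

1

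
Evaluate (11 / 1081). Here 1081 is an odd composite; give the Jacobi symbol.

1

Reciprocity: 11 ≡ 3 and 1081 ≡ 1 (mod 4), so (11/1081) = +(1081/11).
Reduce top mod 11: now compute (3/11).
Reciprocity: 3 ≡ 3 and 11 ≡ 3 (mod 4), so (3/11) = −(11/3).
Reduce top mod 3: now compute (2/3).
Pull out 2: since 3 ≡ 3 (mod 8), (2/3) = -1.
Reached (1/3) = 1. Collecting the sign flips along the way, the symbol is +1.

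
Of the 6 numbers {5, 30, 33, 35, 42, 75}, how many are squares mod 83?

3

(5/83) = -1 → non-residue.
(30/83) = +1 → QR.
(33/83) = +1 → QR.
(35/83) = -1 → non-residue.
(42/83) = -1 → non-residue.
(75/83) = +1 → QR.
Total quadratic residues among the 6: 3.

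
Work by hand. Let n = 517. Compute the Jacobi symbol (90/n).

Pull out 2: since 517 ≡ 5 (mod 8), (2/517) = -1.
Reciprocity: 45 ≡ 1 and 517 ≡ 1 (mod 4), so (45/517) = +(517/45).
Reduce top mod 45: now compute (22/45).
Pull out 2: since 45 ≡ 5 (mod 8), (2/45) = -1.
Reciprocity: 11 ≡ 3 and 45 ≡ 1 (mod 4), so (11/45) = +(45/11).
Reduce top mod 11: now compute (1/11).
Reached (1/11) = 1. Collecting the sign flips along the way, the symbol is +1.

1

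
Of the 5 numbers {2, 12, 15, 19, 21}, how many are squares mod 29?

0

(2/29) = -1 → non-residue.
(12/29) = -1 → non-residue.
(15/29) = -1 → non-residue.
(19/29) = -1 → non-residue.
(21/29) = -1 → non-residue.
Total quadratic residues among the 5: 0.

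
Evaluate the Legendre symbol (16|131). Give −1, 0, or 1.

1

Euler's criterion: (16/131) ≡ 16^65 (mod 131).
16^2 ≡ 125 (mod 131)
16^4 ≡ 36 (mod 131)
16^8 ≡ 117 (mod 131)
16^16 ≡ 65 (mod 131)
16^32 ≡ 33 (mod 131)
16^64 ≡ 41 (mod 131)
16^65 = 16^(64+1) ≡ 1 (mod 131).
Result is 1, so (16/131) = 1.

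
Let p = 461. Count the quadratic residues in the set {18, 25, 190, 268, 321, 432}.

2

(18/461) = -1 → non-residue.
(25/461) = +1 → QR.
(190/461) = -1 → non-residue.
(268/461) = +1 → QR.
(321/461) = -1 → non-residue.
(432/461) = -1 → non-residue.
Total quadratic residues among the 6: 2.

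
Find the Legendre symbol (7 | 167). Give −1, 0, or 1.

Reciprocity: 7 ≡ 3 and 167 ≡ 3 (mod 4), so (7/167) = −(167/7).
Reduce top mod 7: now compute (6/7).
Pull out 2: since 7 ≡ 7 (mod 8), (2/7) = +1.
Reciprocity: 3 ≡ 3 and 7 ≡ 3 (mod 4), so (3/7) = −(7/3).
Reduce top mod 3: now compute (1/3).
Reached (1/3) = 1. Collecting the sign flips along the way, the symbol is +1.

1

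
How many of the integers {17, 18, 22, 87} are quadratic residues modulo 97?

2

(17/97) = -1 → non-residue.
(18/97) = +1 → QR.
(22/97) = +1 → QR.
(87/97) = -1 → non-residue.
Total quadratic residues among the 4: 2.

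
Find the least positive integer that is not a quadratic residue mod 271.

(2/271) = +1, so 2 is a residue.
(3/271) = −1, so 3 is the smallest positive non-residue mod 271.

3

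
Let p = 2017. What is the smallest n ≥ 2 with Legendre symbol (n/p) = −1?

5

(2/2017) = +1, so 2 is a residue.
(3/2017) = +1, so 3 is a residue.
(4/2017) = +1, so 4 is a residue.
(5/2017) = −1, so 5 is the smallest positive non-residue mod 2017.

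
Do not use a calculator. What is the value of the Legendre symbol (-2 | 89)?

1

First reduce: -2 ≡ 87 (mod 89).
Reciprocity: 87 ≡ 3 and 89 ≡ 1 (mod 4), so (87/89) = +(89/87).
Reduce top mod 87: now compute (2/87).
Pull out 2: since 87 ≡ 7 (mod 8), (2/87) = +1.
Reached (1/87) = 1. Collecting the sign flips along the way, the symbol is +1.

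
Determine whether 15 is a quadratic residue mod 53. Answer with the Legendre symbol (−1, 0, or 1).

1

Euler's criterion: (15/53) ≡ 15^26 (mod 53).
15^2 ≡ 13 (mod 53)
15^4 ≡ 10 (mod 53)
15^8 ≡ 47 (mod 53)
15^16 ≡ 36 (mod 53)
15^26 = 15^(16+8+2) ≡ 1 (mod 53).
Result is 1, so (15/53) = 1.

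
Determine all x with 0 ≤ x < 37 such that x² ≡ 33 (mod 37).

37 ≡ 1 (mod 4), so we find a root by search.
Trying successive values, 12² = 144 ≡ 33 (mod 37). The other root is 37 − 12 = 25.

12, 25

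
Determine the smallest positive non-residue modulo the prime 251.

(2/251) = −1, so 2 is the smallest positive non-residue mod 251.

2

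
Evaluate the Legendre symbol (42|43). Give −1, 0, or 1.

Pull out 2: since 43 ≡ 3 (mod 8), (2/43) = -1.
Reciprocity: 21 ≡ 1 and 43 ≡ 3 (mod 4), so (21/43) = +(43/21).
Reduce top mod 21: now compute (1/21).
Reached (1/21) = 1. Collecting the sign flips along the way, the symbol is -1.

-1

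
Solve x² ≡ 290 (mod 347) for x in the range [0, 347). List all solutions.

Since 347 ≡ 3 (mod 4), a square root of 290 is 290^((347+1)/4) = 290^87 mod 347.
Repeated squaring: 290^2≡126, 290^4≡261, 290^8≡109, 290^16≡83, 290^32≡296, 290^64≡172 (mod 347).
290^87 = 290^(64+16+4+2+1) ≡ 302 (mod 347).
Check: 302² = 91204 ≡ 290 (mod 347). The two roots are 45 and 302.

45, 302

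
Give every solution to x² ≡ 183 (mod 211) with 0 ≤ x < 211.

Since 211 ≡ 3 (mod 4), a square root of 183 is 183^((211+1)/4) = 183^53 mod 211.
Repeated squaring: 183^2≡151, 183^4≡13, 183^8≡169, 183^16≡76, 183^32≡79 (mod 211).
183^53 = 183^(32+16+4+1) ≡ 82 (mod 211).
Check: 82² = 6724 ≡ 183 (mod 211). The two roots are 82 and 129.

82, 129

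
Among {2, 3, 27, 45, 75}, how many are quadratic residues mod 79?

(2/79) = +1 → QR.
(3/79) = -1 → non-residue.
(27/79) = -1 → non-residue.
(45/79) = +1 → QR.
(75/79) = -1 → non-residue.
Total quadratic residues among the 5: 2.

2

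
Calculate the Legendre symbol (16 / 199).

1

Pull out 2^4: since 199 ≡ 7 (mod 8), (2/199) = +1, so (2/199)^4 = +1.
Reached (1/199) = 1. Collecting the sign flips along the way, the symbol is +1.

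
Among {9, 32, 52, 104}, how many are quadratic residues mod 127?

(9/127) = +1 → QR.
(32/127) = +1 → QR.
(52/127) = +1 → QR.
(104/127) = +1 → QR.
Total quadratic residues among the 4: 4.

4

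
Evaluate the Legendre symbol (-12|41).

First reduce: -12 ≡ 29 (mod 41).
Reciprocity: 29 ≡ 1 and 41 ≡ 1 (mod 4), so (29/41) = +(41/29).
Reduce top mod 29: now compute (12/29).
Pull out 2^2: since 29 ≡ 5 (mod 8), (2/29) = -1, so (2/29)^2 = +1.
Reciprocity: 3 ≡ 3 and 29 ≡ 1 (mod 4), so (3/29) = +(29/3).
Reduce top mod 3: now compute (2/3).
Pull out 2: since 3 ≡ 3 (mod 8), (2/3) = -1.
Reached (1/3) = 1. Collecting the sign flips along the way, the symbol is -1.

-1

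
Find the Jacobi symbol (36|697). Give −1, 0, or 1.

1

Pull out 2^2: since 697 ≡ 1 (mod 8), (2/697) = +1, so (2/697)^2 = +1.
Reciprocity: 9 ≡ 1 and 697 ≡ 1 (mod 4), so (9/697) = +(697/9).
Reduce top mod 9: now compute (4/9).
Pull out 2^2: since 9 ≡ 1 (mod 8), (2/9) = +1, so (2/9)^2 = +1.
Reached (1/9) = 1. Collecting the sign flips along the way, the symbol is +1.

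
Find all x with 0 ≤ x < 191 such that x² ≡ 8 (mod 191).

77, 114

Since 191 ≡ 3 (mod 4), a square root of 8 is 8^((191+1)/4) = 8^48 mod 191.
Repeated squaring: 8^2≡64, 8^4≡85, 8^8≡158, 8^16≡134, 8^32≡2 (mod 191).
8^48 = 8^(32+16) ≡ 77 (mod 191).
Check: 77² = 5929 ≡ 8 (mod 191). The two roots are 77 and 114.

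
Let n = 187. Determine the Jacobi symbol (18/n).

-1

Pull out 2: since 187 ≡ 3 (mod 8), (2/187) = -1.
Reciprocity: 9 ≡ 1 and 187 ≡ 3 (mod 4), so (9/187) = +(187/9).
Reduce top mod 9: now compute (7/9).
Reciprocity: 7 ≡ 3 and 9 ≡ 1 (mod 4), so (7/9) = +(9/7).
Reduce top mod 7: now compute (2/7).
Pull out 2: since 7 ≡ 7 (mod 8), (2/7) = +1.
Reached (1/7) = 1. Collecting the sign flips along the way, the symbol is -1.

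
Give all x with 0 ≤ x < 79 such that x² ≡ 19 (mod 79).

16, 63

Since 79 ≡ 3 (mod 4), a square root of 19 is 19^((79+1)/4) = 19^20 mod 79.
Repeated squaring: 19^2≡45, 19^4≡50, 19^8≡51, 19^16≡73 (mod 79).
19^20 = 19^(16+4) ≡ 16 (mod 79).
Check: 16² = 256 ≡ 19 (mod 79). The two roots are 16 and 63.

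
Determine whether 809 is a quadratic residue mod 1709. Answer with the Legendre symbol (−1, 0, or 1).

1

Reciprocity: 809 ≡ 1 and 1709 ≡ 1 (mod 4), so (809/1709) = +(1709/809).
Reduce top mod 809: now compute (91/809).
Reciprocity: 91 ≡ 3 and 809 ≡ 1 (mod 4), so (91/809) = +(809/91).
Reduce top mod 91: now compute (81/91).
Reciprocity: 81 ≡ 1 and 91 ≡ 3 (mod 4), so (81/91) = +(91/81).
Reduce top mod 81: now compute (10/81).
Pull out 2: since 81 ≡ 1 (mod 8), (2/81) = +1.
Reciprocity: 5 ≡ 1 and 81 ≡ 1 (mod 4), so (5/81) = +(81/5).
Reduce top mod 5: now compute (1/5).
Reached (1/5) = 1. Collecting the sign flips along the way, the symbol is +1.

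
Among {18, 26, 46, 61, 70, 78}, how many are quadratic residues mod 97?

3

(18/97) = +1 → QR.
(26/97) = -1 → non-residue.
(46/97) = -1 → non-residue.
(61/97) = +1 → QR.
(70/97) = +1 → QR.
(78/97) = -1 → non-residue.
Total quadratic residues among the 6: 3.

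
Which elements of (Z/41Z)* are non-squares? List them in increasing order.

3 6 7 11 12 13 14 15 17 19 22 24 26 27 28 29 30 34 35 38

Square k = 1,…,20 (k and 41−k give the same square):
1²=1, 2²=4, 3²=9, 4²=16, 5²=25, 6²=36, 7²≡8, 8²≡23, 9²≡40, 10²≡18, 11²≡39, 12²≡21, 13²≡5, 14²≡32, 15²≡20, 16²≡10, 17²≡2, 18²≡37, 19²≡33, 20²≡31 (mod 41).
The residues are {1, 2, 4, 5, 8, 9, 10, 16, 18, 20, 21, 23, 25, 31, 32, 33, 36, 37, 39, 40}; the non-residues are the remaining 20 nonzero classes.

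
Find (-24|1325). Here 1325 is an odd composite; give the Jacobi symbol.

1

First reduce: -24 ≡ 1301 (mod 1325).
Reciprocity: 1301 ≡ 1 and 1325 ≡ 1 (mod 4), so (1301/1325) = +(1325/1301).
Reduce top mod 1301: now compute (24/1301).
Pull out 2^3: since 1301 ≡ 5 (mod 8), (2/1301) = -1, so (2/1301)^3 = -1.
Reciprocity: 3 ≡ 3 and 1301 ≡ 1 (mod 4), so (3/1301) = +(1301/3).
Reduce top mod 3: now compute (2/3).
Pull out 2: since 3 ≡ 3 (mod 8), (2/3) = -1.
Reached (1/3) = 1. Collecting the sign flips along the way, the symbol is +1.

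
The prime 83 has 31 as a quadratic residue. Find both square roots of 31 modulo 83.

23, 60

Since 83 ≡ 3 (mod 4), a square root of 31 is 31^((83+1)/4) = 31^21 mod 83.
Repeated squaring: 31^2≡48, 31^4≡63, 31^8≡68, 31^16≡59 (mod 83).
31^21 = 31^(16+4+1) ≡ 23 (mod 83).
Check: 23² = 529 ≡ 31 (mod 83). The two roots are 23 and 60.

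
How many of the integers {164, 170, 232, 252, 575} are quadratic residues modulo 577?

(164/577) = -1 → non-residue.
(170/577) = -1 → non-residue.
(232/577) = -1 → non-residue.
(252/577) = -1 → non-residue.
(575/577) = +1 → QR.
Total quadratic residues among the 5: 1.

1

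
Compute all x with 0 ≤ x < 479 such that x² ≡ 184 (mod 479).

195, 284

Since 479 ≡ 3 (mod 4), a square root of 184 is 184^((479+1)/4) = 184^120 mod 479.
Repeated squaring: 184^2≡326, 184^4≡417, 184^8≡12, 184^16≡144, 184^32≡139, 184^64≡161 (mod 479).
184^120 = 184^(64+32+16+8) ≡ 284 (mod 479).
Check: 284² = 80656 ≡ 184 (mod 479). The two roots are 195 and 284.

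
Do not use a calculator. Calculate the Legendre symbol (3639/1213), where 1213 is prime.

First reduce: 3639 ≡ 0 (mod 1213).
Top reduces to 0: gcd > 1, so the symbol is 0.

0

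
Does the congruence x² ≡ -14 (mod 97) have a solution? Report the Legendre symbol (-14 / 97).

-1

First reduce: -14 ≡ 83 (mod 97).
Reciprocity: 83 ≡ 3 and 97 ≡ 1 (mod 4), so (83/97) = +(97/83).
Reduce top mod 83: now compute (14/83).
Pull out 2: since 83 ≡ 3 (mod 8), (2/83) = -1.
Reciprocity: 7 ≡ 3 and 83 ≡ 3 (mod 4), so (7/83) = −(83/7).
Reduce top mod 7: now compute (6/7).
Pull out 2: since 7 ≡ 7 (mod 8), (2/7) = +1.
Reciprocity: 3 ≡ 3 and 7 ≡ 3 (mod 4), so (3/7) = −(7/3).
Reduce top mod 3: now compute (1/3).
Reached (1/3) = 1. Collecting the sign flips along the way, the symbol is -1.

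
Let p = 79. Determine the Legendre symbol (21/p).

1

Euler's criterion: (21/79) ≡ 21^39 (mod 79).
21^2 ≡ 46 (mod 79)
21^4 ≡ 62 (mod 79)
21^8 ≡ 52 (mod 79)
21^16 ≡ 18 (mod 79)
21^32 ≡ 8 (mod 79)
21^39 = 21^(32+4+2+1) ≡ 1 (mod 79).
Result is 1, so (21/79) = 1.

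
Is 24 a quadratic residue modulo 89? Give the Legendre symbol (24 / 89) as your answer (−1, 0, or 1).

Euler's criterion: (24/89) ≡ 24^44 (mod 89).
24^2 ≡ 42 (mod 89)
24^4 ≡ 73 (mod 89)
24^8 ≡ 78 (mod 89)
24^16 ≡ 32 (mod 89)
24^32 ≡ 45 (mod 89)
24^44 = 24^(32+8+4) ≡ 88 (mod 89).
Result is 88 ≡ −1, so (24/89) = −1.

-1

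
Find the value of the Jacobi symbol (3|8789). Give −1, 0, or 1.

Reciprocity: 3 ≡ 3 and 8789 ≡ 1 (mod 4), so (3/8789) = +(8789/3).
Reduce top mod 3: now compute (2/3).
Pull out 2: since 3 ≡ 3 (mod 8), (2/3) = -1.
Reached (1/3) = 1. Collecting the sign flips along the way, the symbol is -1.

-1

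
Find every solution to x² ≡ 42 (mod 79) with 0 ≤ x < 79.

Since 79 ≡ 3 (mod 4), a square root of 42 is 42^((79+1)/4) = 42^20 mod 79.
Repeated squaring: 42^2≡26, 42^4≡44, 42^8≡40, 42^16≡20 (mod 79).
42^20 = 42^(16+4) ≡ 11 (mod 79).
Check: 11² = 121 ≡ 42 (mod 79). The two roots are 11 and 68.

11, 68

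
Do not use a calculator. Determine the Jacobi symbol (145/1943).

Reciprocity: 145 ≡ 1 and 1943 ≡ 3 (mod 4), so (145/1943) = +(1943/145).
Reduce top mod 145: now compute (58/145).
Pull out 2: since 145 ≡ 1 (mod 8), (2/145) = +1.
Reciprocity: 29 ≡ 1 and 145 ≡ 1 (mod 4), so (29/145) = +(145/29).
Reduce top mod 29: now compute (0/29).
Top reduces to 0: gcd > 1, so the symbol is 0.

0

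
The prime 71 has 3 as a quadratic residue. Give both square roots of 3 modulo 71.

Since 71 ≡ 3 (mod 4), a square root of 3 is 3^((71+1)/4) = 3^18 mod 71.
Repeated squaring: 3^2≡9, 3^4≡10, 3^8≡29, 3^16≡60 (mod 71).
3^18 = 3^(16+2) ≡ 43 (mod 71).
Check: 43² = 1849 ≡ 3 (mod 71). The two roots are 28 and 43.

28, 43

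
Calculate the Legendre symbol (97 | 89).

1

Euler's criterion: (97/89) ≡ 8^44 (mod 89).
8^2 ≡ 64 (mod 89)
8^4 ≡ 2 (mod 89)
8^8 ≡ 4 (mod 89)
8^16 ≡ 16 (mod 89)
8^32 ≡ 78 (mod 89)
8^44 = 8^(32+8+4) ≡ 1 (mod 89).
Result is 1, so (97/89) = 1.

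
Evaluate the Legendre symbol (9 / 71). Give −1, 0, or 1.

Reciprocity: 9 ≡ 1 and 71 ≡ 3 (mod 4), so (9/71) = +(71/9).
Reduce top mod 9: now compute (8/9).
Pull out 2^3: since 9 ≡ 1 (mod 8), (2/9) = +1, so (2/9)^3 = +1.
Reached (1/9) = 1. Collecting the sign flips along the way, the symbol is +1.

1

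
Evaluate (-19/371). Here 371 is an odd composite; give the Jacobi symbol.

-1

First reduce: -19 ≡ 352 (mod 371).
Pull out 2^5: since 371 ≡ 3 (mod 8), (2/371) = -1, so (2/371)^5 = -1.
Reciprocity: 11 ≡ 3 and 371 ≡ 3 (mod 4), so (11/371) = −(371/11).
Reduce top mod 11: now compute (8/11).
Pull out 2^3: since 11 ≡ 3 (mod 8), (2/11) = -1, so (2/11)^3 = -1.
Reached (1/11) = 1. Collecting the sign flips along the way, the symbol is -1.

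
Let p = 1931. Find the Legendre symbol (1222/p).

Pull out 2: since 1931 ≡ 3 (mod 8), (2/1931) = -1.
Reciprocity: 611 ≡ 3 and 1931 ≡ 3 (mod 4), so (611/1931) = −(1931/611).
Reduce top mod 611: now compute (98/611).
Pull out 2: since 611 ≡ 3 (mod 8), (2/611) = -1.
Reciprocity: 49 ≡ 1 and 611 ≡ 3 (mod 4), so (49/611) = +(611/49).
Reduce top mod 49: now compute (23/49).
Reciprocity: 23 ≡ 3 and 49 ≡ 1 (mod 4), so (23/49) = +(49/23).
Reduce top mod 23: now compute (3/23).
Reciprocity: 3 ≡ 3 and 23 ≡ 3 (mod 4), so (3/23) = −(23/3).
Reduce top mod 3: now compute (2/3).
Pull out 2: since 3 ≡ 3 (mod 8), (2/3) = -1.
Reached (1/3) = 1. Collecting the sign flips along the way, the symbol is -1.

-1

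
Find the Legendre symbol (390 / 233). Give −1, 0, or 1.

1

Euler's criterion: (390/233) ≡ 157^116 (mod 233).
157^2 ≡ 184 (mod 233)
157^4 ≡ 71 (mod 233)
157^8 ≡ 148 (mod 233)
157^16 ≡ 2 (mod 233)
157^32 ≡ 4 (mod 233)
157^64 ≡ 16 (mod 233)
157^116 = 157^(64+32+16+4) ≡ 1 (mod 233).
Result is 1, so (390/233) = 1.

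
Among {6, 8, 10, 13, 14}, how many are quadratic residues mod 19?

(6/19) = +1 → QR.
(8/19) = -1 → non-residue.
(10/19) = -1 → non-residue.
(13/19) = -1 → non-residue.
(14/19) = -1 → non-residue.
Total quadratic residues among the 5: 1.

1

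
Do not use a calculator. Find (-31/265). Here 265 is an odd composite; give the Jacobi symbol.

-1

First reduce: -31 ≡ 234 (mod 265).
Pull out 2: since 265 ≡ 1 (mod 8), (2/265) = +1.
Reciprocity: 117 ≡ 1 and 265 ≡ 1 (mod 4), so (117/265) = +(265/117).
Reduce top mod 117: now compute (31/117).
Reciprocity: 31 ≡ 3 and 117 ≡ 1 (mod 4), so (31/117) = +(117/31).
Reduce top mod 31: now compute (24/31).
Pull out 2^3: since 31 ≡ 7 (mod 8), (2/31) = +1, so (2/31)^3 = +1.
Reciprocity: 3 ≡ 3 and 31 ≡ 3 (mod 4), so (3/31) = −(31/3).
Reduce top mod 3: now compute (1/3).
Reached (1/3) = 1. Collecting the sign flips along the way, the symbol is -1.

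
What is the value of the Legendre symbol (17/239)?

1

Reciprocity: 17 ≡ 1 and 239 ≡ 3 (mod 4), so (17/239) = +(239/17).
Reduce top mod 17: now compute (1/17).
Reached (1/17) = 1. Collecting the sign flips along the way, the symbol is +1.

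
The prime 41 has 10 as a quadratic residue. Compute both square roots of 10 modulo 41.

16, 25

41 ≡ 1 (mod 4), so we find a root by search.
Trying successive values, 16² = 256 ≡ 10 (mod 41). The other root is 41 − 16 = 25.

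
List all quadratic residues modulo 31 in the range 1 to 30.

Square k = 1,…,15 (k and 31−k give the same square):
1²=1, 2²=4, 3²=9, 4²=16, 5²=25, 6²≡5, 7²≡18, 8²≡2, 9²≡19, 10²≡7, 11²≡28, 12²≡20, 13²≡14, 14²≡10, 15²≡8 (mod 31).
So the quadratic residues mod 31 are {1, 2, 4, 5, 7, 8, 9, 10, 14, 16, 18, 19, 20, 25, 28}.

1,2,4,5,7,8,9,10,14,16,18,19,20,25,28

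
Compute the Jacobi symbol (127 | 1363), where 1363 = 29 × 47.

1

Reciprocity: 127 ≡ 3 and 1363 ≡ 3 (mod 4), so (127/1363) = −(1363/127).
Reduce top mod 127: now compute (93/127).
Reciprocity: 93 ≡ 1 and 127 ≡ 3 (mod 4), so (93/127) = +(127/93).
Reduce top mod 93: now compute (34/93).
Pull out 2: since 93 ≡ 5 (mod 8), (2/93) = -1.
Reciprocity: 17 ≡ 1 and 93 ≡ 1 (mod 4), so (17/93) = +(93/17).
Reduce top mod 17: now compute (8/17).
Pull out 2^3: since 17 ≡ 1 (mod 8), (2/17) = +1, so (2/17)^3 = +1.
Reached (1/17) = 1. Collecting the sign flips along the way, the symbol is +1.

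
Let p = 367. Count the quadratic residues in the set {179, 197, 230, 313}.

(179/367) = -1 → non-residue.
(197/367) = -1 → non-residue.
(230/367) = -1 → non-residue.
(313/367) = +1 → QR.
Total quadratic residues among the 4: 1.

1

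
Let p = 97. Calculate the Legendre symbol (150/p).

First reduce: 150 ≡ 53 (mod 97).
Reciprocity: 53 ≡ 1 and 97 ≡ 1 (mod 4), so (53/97) = +(97/53).
Reduce top mod 53: now compute (44/53).
Pull out 2^2: since 53 ≡ 5 (mod 8), (2/53) = -1, so (2/53)^2 = +1.
Reciprocity: 11 ≡ 3 and 53 ≡ 1 (mod 4), so (11/53) = +(53/11).
Reduce top mod 11: now compute (9/11).
Reciprocity: 9 ≡ 1 and 11 ≡ 3 (mod 4), so (9/11) = +(11/9).
Reduce top mod 9: now compute (2/9).
Pull out 2: since 9 ≡ 1 (mod 8), (2/9) = +1.
Reached (1/9) = 1. Collecting the sign flips along the way, the symbol is +1.

1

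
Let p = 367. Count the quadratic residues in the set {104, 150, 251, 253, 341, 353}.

(104/367) = +1 → QR.
(150/367) = -1 → non-residue.
(251/367) = +1 → QR.
(253/367) = -1 → non-residue.
(341/367) = -1 → non-residue.
(353/367) = -1 → non-residue.
Total quadratic residues among the 6: 2.

2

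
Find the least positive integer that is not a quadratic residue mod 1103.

(2/1103) = +1, so 2 is a residue.
(3/1103) = +1, so 3 is a residue.
(4/1103) = +1, so 4 is a residue.
(5/1103) = −1, so 5 is the smallest positive non-residue mod 1103.

5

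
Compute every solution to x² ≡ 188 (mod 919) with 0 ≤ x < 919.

Since 919 ≡ 3 (mod 4), a square root of 188 is 188^((919+1)/4) = 188^230 mod 919.
Repeated squaring: 188^2≡422, 188^4≡717, 188^8≡368, 188^16≡331, 188^32≡200, 188^64≡483, 188^128≡782 (mod 919).
188^230 = 188^(128+64+32+4+2) ≡ 374 (mod 919).
Check: 374² = 139876 ≡ 188 (mod 919). The two roots are 374 and 545.

374, 545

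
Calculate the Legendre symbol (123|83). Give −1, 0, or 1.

First reduce: 123 ≡ 40 (mod 83).
Pull out 2^3: since 83 ≡ 3 (mod 8), (2/83) = -1, so (2/83)^3 = -1.
Reciprocity: 5 ≡ 1 and 83 ≡ 3 (mod 4), so (5/83) = +(83/5).
Reduce top mod 5: now compute (3/5).
Reciprocity: 3 ≡ 3 and 5 ≡ 1 (mod 4), so (3/5) = +(5/3).
Reduce top mod 3: now compute (2/3).
Pull out 2: since 3 ≡ 3 (mod 8), (2/3) = -1.
Reached (1/3) = 1. Collecting the sign flips along the way, the symbol is +1.

1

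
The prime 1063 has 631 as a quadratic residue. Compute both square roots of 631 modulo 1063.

Since 1063 ≡ 3 (mod 4), a square root of 631 is 631^((1063+1)/4) = 631^266 mod 1063.
Repeated squaring: 631^2≡599, 631^4≡570, 631^8≡685, 631^16≡442, 631^32≡835, 631^64≡960, 631^128≡1042, 631^256≡441 (mod 1063).
631^266 = 631^(256+8+2) ≡ 803 (mod 1063).
Check: 803² = 644809 ≡ 631 (mod 1063). The two roots are 260 and 803.

260, 803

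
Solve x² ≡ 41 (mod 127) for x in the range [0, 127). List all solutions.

Since 127 ≡ 3 (mod 4), a square root of 41 is 41^((127+1)/4) = 41^32 mod 127.
Repeated squaring: 41^2≡30, 41^4≡11, 41^8≡121, 41^16≡36, 41^32≡26 (mod 127).
41^32 = 41^(32) ≡ 26 (mod 127).
Check: 26² = 676 ≡ 41 (mod 127). The two roots are 26 and 101.

26, 101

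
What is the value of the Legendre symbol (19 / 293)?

-1

Reciprocity: 19 ≡ 3 and 293 ≡ 1 (mod 4), so (19/293) = +(293/19).
Reduce top mod 19: now compute (8/19).
Pull out 2^3: since 19 ≡ 3 (mod 8), (2/19) = -1, so (2/19)^3 = -1.
Reached (1/19) = 1. Collecting the sign flips along the way, the symbol is -1.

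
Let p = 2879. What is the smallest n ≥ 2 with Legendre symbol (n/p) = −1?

(2/2879) = +1, so 2 is a residue.
(3/2879) = +1, so 3 is a residue.
(4/2879) = +1, so 4 is a residue.
(5/2879) = +1, so 5 is a residue.
(6/2879) = +1, so 6 is a residue.
(7/2879) = −1, so 7 is the smallest positive non-residue mod 2879.

7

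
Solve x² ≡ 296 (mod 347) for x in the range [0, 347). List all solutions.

Since 347 ≡ 3 (mod 4), a square root of 296 is 296^((347+1)/4) = 296^87 mod 347.
Repeated squaring: 296^2≡172, 296^4≡89, 296^8≡287, 296^16≡130, 296^32≡244, 296^64≡199 (mod 347).
296^87 = 296^(64+16+4+2+1) ≡ 83 (mod 347).
Check: 83² = 6889 ≡ 296 (mod 347). The two roots are 83 and 264.

83, 264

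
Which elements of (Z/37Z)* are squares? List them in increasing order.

Square k = 1,…,18 (k and 37−k give the same square):
1²=1, 2²=4, 3²=9, 4²=16, 5²=25, 6²=36, 7²≡12, 8²≡27, 9²≡7, 10²≡26, 11²≡10, 12²≡33, 13²≡21, 14²≡11, 15²≡3, 16²≡34, 17²≡30, 18²≡28 (mod 37).
So the quadratic residues mod 37 are {1, 3, 4, 7, 9, 10, 11, 12, 16, 21, 25, 26, 27, 28, 30, 33, 34, 36}.

1, 3, 4, 7, 9, 10, 11, 12, 16, 21, 25, 26, 27, 28, 30, 33, 34, 36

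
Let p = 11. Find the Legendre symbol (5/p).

1

Reciprocity: 5 ≡ 1 and 11 ≡ 3 (mod 4), so (5/11) = +(11/5).
Reduce top mod 5: now compute (1/5).
Reached (1/5) = 1. Collecting the sign flips along the way, the symbol is +1.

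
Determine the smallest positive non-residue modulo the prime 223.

(2/223) = +1, so 2 is a residue.
(3/223) = −1, so 3 is the smallest positive non-residue mod 223.

3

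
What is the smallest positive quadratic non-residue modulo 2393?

3

(2/2393) = +1, so 2 is a residue.
(3/2393) = −1, so 3 is the smallest positive non-residue mod 2393.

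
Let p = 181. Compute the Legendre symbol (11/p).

1

Euler's criterion: (11/181) ≡ 11^90 (mod 181).
11^2 ≡ 121 (mod 181)
11^4 ≡ 161 (mod 181)
11^8 ≡ 38 (mod 181)
11^16 ≡ 177 (mod 181)
11^32 ≡ 16 (mod 181)
11^64 ≡ 75 (mod 181)
11^90 = 11^(64+16+8+2) ≡ 1 (mod 181).
Result is 1, so (11/181) = 1.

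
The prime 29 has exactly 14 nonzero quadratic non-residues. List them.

2, 3, 8, 10, 11, 12, 14, 15, 17, 18, 19, 21, 26, 27

Square k = 1,…,14 (k and 29−k give the same square):
1²=1, 2²=4, 3²=9, 4²=16, 5²=25, 6²≡7, 7²≡20, 8²≡6, 9²≡23, 10²≡13, 11²≡5, 12²≡28, 13²≡24, 14²≡22 (mod 29).
The residues are {1, 4, 5, 6, 7, 9, 13, 16, 20, 22, 23, 24, 25, 28}; the non-residues are the remaining 14 nonzero classes.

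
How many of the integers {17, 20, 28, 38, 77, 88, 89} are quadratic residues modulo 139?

(17/139) = -1 → non-residue.
(20/139) = +1 → QR.
(28/139) = +1 → QR.
(38/139) = +1 → QR.
(77/139) = +1 → QR.
(88/139) = -1 → non-residue.
(89/139) = +1 → QR.
Total quadratic residues among the 7: 5.

5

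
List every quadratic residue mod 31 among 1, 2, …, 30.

1 2 4 5 7 8 9 10 14 16 18 19 20 25 28

Square k = 1,…,15 (k and 31−k give the same square):
1²=1, 2²=4, 3²=9, 4²=16, 5²=25, 6²≡5, 7²≡18, 8²≡2, 9²≡19, 10²≡7, 11²≡28, 12²≡20, 13²≡14, 14²≡10, 15²≡8 (mod 31).
So the quadratic residues mod 31 are {1, 2, 4, 5, 7, 8, 9, 10, 14, 16, 18, 19, 20, 25, 28}.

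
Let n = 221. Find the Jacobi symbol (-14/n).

-1

First reduce: -14 ≡ 207 (mod 221).
Reciprocity: 207 ≡ 3 and 221 ≡ 1 (mod 4), so (207/221) = +(221/207).
Reduce top mod 207: now compute (14/207).
Pull out 2: since 207 ≡ 7 (mod 8), (2/207) = +1.
Reciprocity: 7 ≡ 3 and 207 ≡ 3 (mod 4), so (7/207) = −(207/7).
Reduce top mod 7: now compute (4/7).
Pull out 2^2: since 7 ≡ 7 (mod 8), (2/7) = +1, so (2/7)^2 = +1.
Reached (1/7) = 1. Collecting the sign flips along the way, the symbol is -1.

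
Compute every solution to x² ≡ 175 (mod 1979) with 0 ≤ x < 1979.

Since 1979 ≡ 3 (mod 4), a square root of 175 is 175^((1979+1)/4) = 175^495 mod 1979.
Repeated squaring: 175^2≡940, 175^4≡966, 175^8≡1047, 175^16≡1822, 175^32≡901, 175^64≡411, 175^128≡706, 175^256≡1707 (mod 1979).
175^495 = 175^(256+128+64+32+8+4+2+1) ≡ 1434 (mod 1979).
Check: 1434² = 2056356 ≡ 175 (mod 1979). The two roots are 545 and 1434.

545, 1434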